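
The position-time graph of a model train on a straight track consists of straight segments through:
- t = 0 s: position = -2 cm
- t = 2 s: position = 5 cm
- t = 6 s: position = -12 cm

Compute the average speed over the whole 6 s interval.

4 cm/s

Average speed = (total path length)/(elapsed time); on a piecewise-linear x-t graph the path length is Σ|Δx|.
0–2 s: |Δx| = |5 − -2| = 7 cm
2–6 s: |Δx| = |-12 − 5| = 17 cm
Total path = 24 cm; average speed = 24/6 = 4 cm/s.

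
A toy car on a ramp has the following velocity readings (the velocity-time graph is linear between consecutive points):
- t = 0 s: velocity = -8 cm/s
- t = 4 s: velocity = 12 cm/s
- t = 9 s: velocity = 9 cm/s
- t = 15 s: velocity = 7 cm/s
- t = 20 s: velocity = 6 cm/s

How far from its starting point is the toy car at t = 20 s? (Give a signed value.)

Net displacement equals the area under the velocity-time graph (areas below the axis count negative).
0–4 s: ½(-8 + 12)(4) = 8 cm
4–9 s: ½(12 + 9)(5) = 52.5 cm
9–15 s: ½(9 + 7)(6) = 48 cm
15–20 s: ½(7 + 6)(5) = 32.5 cm
Net displacement = 141 cm

141 cm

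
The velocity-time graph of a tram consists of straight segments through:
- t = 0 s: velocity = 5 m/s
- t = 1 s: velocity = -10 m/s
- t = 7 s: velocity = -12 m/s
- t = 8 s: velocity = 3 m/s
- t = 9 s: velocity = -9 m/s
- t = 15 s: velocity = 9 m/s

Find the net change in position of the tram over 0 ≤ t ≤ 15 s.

-76 m

Net displacement equals the area under the velocity-time graph (areas below the axis count negative).
0–1 s: ½(5 + -10)(1) = -2.5 m
1–7 s: ½(-10 + -12)(6) = -66 m
7–8 s: ½(-12 + 3)(1) = -4.5 m
8–9 s: ½(3 + -9)(1) = -3 m
9–15 s: ½(-9 + 9)(6) = 0 m
Net displacement = -76 m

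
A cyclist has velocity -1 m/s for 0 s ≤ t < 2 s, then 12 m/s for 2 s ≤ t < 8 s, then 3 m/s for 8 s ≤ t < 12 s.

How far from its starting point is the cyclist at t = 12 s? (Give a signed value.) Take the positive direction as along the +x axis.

Displacement is the signed area under the v-t curve.
0–2 s: -1 × 2 = -2 m
2–8 s: 12 × 6 = 72 m
8–12 s: 3 × 4 = 12 m
Net displacement = 82 m

82 m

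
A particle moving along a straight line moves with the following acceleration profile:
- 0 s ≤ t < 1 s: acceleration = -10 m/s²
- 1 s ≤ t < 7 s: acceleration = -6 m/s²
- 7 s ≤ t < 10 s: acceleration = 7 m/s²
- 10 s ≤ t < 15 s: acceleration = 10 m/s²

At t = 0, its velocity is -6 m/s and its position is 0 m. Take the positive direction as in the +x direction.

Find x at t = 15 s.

-369.5 m

On each constant-a segment, Δv = aΔt and Δx = v₀Δt + ½aΔt²; chain segment to segment.
0–1 s: v starts -6 m/s; Δx = -6·1 + ½·-10·1² = -11 m; v ends -16 m/s.
1–7 s: v starts -16 m/s; Δx = -16·6 + ½·-6·6² = -204 m; v ends -52 m/s.
7–10 s: v starts -52 m/s; Δx = -52·3 + ½·7·3² = -124.5 m; v ends -31 m/s.
10–15 s: v starts -31 m/s; Δx = -31·5 + ½·10·5² = -30 m; v ends 19 m/s.
x(15) = 0 + Σ Δx = -369.5 m.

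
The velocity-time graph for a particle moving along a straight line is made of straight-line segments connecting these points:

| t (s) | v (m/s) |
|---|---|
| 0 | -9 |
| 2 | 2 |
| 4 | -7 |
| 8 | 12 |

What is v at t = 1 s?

On 0–2 s the graph is linear from -9 to 2 m/s: v(1) = -9 + (2 − -9)·(1 − 0)/(2 − 0) = -3.5 m/s.

-3.5 m/s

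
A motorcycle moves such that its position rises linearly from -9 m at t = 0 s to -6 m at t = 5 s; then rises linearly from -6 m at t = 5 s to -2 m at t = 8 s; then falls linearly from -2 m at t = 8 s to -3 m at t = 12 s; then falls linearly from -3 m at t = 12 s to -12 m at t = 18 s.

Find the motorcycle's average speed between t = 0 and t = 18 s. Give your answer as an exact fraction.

Average speed = (total path length)/(elapsed time); on a piecewise-linear x-t graph the path length is Σ|Δx|.
0–5 s: |Δx| = |-6 − -9| = 3 m
5–8 s: |Δx| = |-2 − -6| = 4 m
8–12 s: |Δx| = |-3 − -2| = 1 m
12–18 s: |Δx| = |-12 − -3| = 9 m
Total path = 17 m; average speed = 17/18 = 17/18 m/s.

17/18 m/s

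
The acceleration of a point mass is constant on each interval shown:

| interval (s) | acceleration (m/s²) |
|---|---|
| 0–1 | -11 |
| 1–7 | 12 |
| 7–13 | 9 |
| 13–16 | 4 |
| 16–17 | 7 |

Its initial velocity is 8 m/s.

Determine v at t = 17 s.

Δv equals the area under the a-t graph; then v = v₀ + Δv.
0–1 s: -11 × 1 = -11 m/s
1–7 s: 12 × 6 = 72 m/s
7–13 s: 9 × 6 = 54 m/s
13–16 s: 4 × 3 = 12 m/s
16–17 s: 7 × 1 = 7 m/s
Δv = 134 m/s, so v(17) = 8 + (134) = 142 m/s.

142 m/s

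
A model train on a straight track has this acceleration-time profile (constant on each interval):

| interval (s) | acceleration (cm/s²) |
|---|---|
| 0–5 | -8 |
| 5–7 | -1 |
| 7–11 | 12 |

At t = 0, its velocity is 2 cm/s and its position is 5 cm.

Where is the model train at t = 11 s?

-227 cm

On each constant-a segment, Δv = aΔt and Δx = v₀Δt + ½aΔt²; chain segment to segment.
0–5 s: v starts 2 cm/s; Δx = 2·5 + ½·-8·5² = -90 cm; v ends -38 cm/s.
5–7 s: v starts -38 cm/s; Δx = -38·2 + ½·-1·2² = -78 cm; v ends -40 cm/s.
7–11 s: v starts -40 cm/s; Δx = -40·4 + ½·12·4² = -64 cm; v ends 8 cm/s.
x(11) = 5 + Σ Δx = -227 cm.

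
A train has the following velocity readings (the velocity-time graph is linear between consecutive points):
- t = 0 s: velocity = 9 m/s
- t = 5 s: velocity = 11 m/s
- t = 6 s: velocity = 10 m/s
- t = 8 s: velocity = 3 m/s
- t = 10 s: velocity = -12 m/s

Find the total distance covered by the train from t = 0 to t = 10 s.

83.7 m

Distance (not displacement) is the total path length: add the absolute areas under v-t.
0–5 s: |½(9 + 11)(5)| = 50 m
5–6 s: |½(11 + 10)(1)| = 10.5 m
6–8 s: |½(10 + 3)(2)| = 13 m
8–10 s: v = 0 at t = 8.4 s; triangle areas 0.6 + 9.6 = 10.2 m
Total distance = 83.7 m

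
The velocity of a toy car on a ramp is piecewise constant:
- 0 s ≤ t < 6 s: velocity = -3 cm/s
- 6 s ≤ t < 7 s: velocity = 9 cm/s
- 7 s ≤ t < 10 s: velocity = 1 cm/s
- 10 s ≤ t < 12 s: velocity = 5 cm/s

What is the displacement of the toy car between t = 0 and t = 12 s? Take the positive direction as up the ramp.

4 cm

Net displacement equals the area under the velocity-time graph (areas below the axis count negative).
0–6 s: -3 × 6 = -18 cm
6–7 s: 9 × 1 = 9 cm
7–10 s: 1 × 3 = 3 cm
10–12 s: 5 × 2 = 10 cm
Net displacement = 4 cm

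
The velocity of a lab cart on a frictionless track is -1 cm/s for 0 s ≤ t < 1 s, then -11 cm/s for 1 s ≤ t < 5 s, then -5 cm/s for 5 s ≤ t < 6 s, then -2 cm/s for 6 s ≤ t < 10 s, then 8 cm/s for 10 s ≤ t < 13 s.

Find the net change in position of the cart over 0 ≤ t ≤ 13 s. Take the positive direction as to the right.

Net displacement equals the area under the velocity-time graph (areas below the axis count negative).
0–1 s: -1 × 1 = -1 cm
1–5 s: -11 × 4 = -44 cm
5–6 s: -5 × 1 = -5 cm
6–10 s: -2 × 4 = -8 cm
10–13 s: 8 × 3 = 24 cm
Net displacement = -34 cm

-34 cm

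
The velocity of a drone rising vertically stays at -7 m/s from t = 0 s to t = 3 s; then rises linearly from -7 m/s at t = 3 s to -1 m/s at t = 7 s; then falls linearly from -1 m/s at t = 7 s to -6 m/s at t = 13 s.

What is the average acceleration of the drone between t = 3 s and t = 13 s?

Average acceleration = Δv/Δt = (-6 − -7)/(13 − 3) = 0.1 m/s².

0.1 m/s²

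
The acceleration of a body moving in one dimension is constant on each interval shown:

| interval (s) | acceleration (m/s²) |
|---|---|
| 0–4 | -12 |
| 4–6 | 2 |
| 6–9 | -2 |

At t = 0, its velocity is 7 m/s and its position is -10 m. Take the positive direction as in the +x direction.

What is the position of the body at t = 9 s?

On each constant-a segment, Δv = aΔt and Δx = v₀Δt + ½aΔt²; chain segment to segment.
0–4 s: v starts 7 m/s; Δx = 7·4 + ½·-12·4² = -68 m; v ends -41 m/s.
4–6 s: v starts -41 m/s; Δx = -41·2 + ½·2·2² = -78 m; v ends -37 m/s.
6–9 s: v starts -37 m/s; Δx = -37·3 + ½·-2·3² = -120 m; v ends -43 m/s.
x(9) = -10 + Σ Δx = -276 m.

-276 m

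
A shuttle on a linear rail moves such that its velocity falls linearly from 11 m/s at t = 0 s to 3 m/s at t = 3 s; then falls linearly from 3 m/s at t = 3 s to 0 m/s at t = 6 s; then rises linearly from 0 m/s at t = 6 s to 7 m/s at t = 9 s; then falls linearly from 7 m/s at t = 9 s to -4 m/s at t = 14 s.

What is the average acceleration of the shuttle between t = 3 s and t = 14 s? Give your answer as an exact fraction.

-7/11 m/s²

Average acceleration = Δv/Δt = (-4 − 3)/(14 − 3) = -7/11 m/s².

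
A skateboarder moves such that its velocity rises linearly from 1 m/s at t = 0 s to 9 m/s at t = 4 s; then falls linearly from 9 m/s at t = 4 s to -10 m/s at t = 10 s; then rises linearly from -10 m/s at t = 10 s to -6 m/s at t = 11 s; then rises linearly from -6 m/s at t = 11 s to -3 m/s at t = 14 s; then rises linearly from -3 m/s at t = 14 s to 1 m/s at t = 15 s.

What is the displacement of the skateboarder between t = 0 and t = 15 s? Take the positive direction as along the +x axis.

-5.5 m

Displacement is the signed area under the v-t curve.
0–4 s: ½(1 + 9)(4) = 20 m
4–10 s: ½(9 + -10)(6) = -3 m
10–11 s: ½(-10 + -6)(1) = -8 m
11–14 s: ½(-6 + -3)(3) = -13.5 m
14–15 s: ½(-3 + 1)(1) = -1 m
Net displacement = -5.5 m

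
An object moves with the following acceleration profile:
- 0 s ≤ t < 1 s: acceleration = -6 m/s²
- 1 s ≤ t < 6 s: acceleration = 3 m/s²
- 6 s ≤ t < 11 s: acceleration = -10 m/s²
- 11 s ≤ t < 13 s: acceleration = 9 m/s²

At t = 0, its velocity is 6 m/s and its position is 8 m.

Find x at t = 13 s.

On each constant-a segment, Δv = aΔt and Δx = v₀Δt + ½aΔt²; chain segment to segment.
0–1 s: v starts 6 m/s; Δx = 6·1 + ½·-6·1² = 3 m; v ends 0 m/s.
1–6 s: v starts 0 m/s; Δx = 0·5 + ½·3·5² = 37.5 m; v ends 15 m/s.
6–11 s: v starts 15 m/s; Δx = 15·5 + ½·-10·5² = -50 m; v ends -35 m/s.
11–13 s: v starts -35 m/s; Δx = -35·2 + ½·9·2² = -52 m; v ends -17 m/s.
x(13) = 8 + Σ Δx = -53.5 m.

-53.5 m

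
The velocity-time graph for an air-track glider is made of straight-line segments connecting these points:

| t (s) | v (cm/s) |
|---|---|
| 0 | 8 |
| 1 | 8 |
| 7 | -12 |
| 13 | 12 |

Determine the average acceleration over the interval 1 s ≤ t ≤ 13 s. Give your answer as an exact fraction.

1/3 cm/s²

Average acceleration = Δv/Δt = (12 − 8)/(13 − 1) = 1/3 cm/s².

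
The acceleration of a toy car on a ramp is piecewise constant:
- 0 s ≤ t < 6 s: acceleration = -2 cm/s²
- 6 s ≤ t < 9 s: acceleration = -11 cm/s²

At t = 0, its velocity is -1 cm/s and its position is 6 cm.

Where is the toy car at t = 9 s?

On each constant-a segment, Δv = aΔt and Δx = v₀Δt + ½aΔt²; chain segment to segment.
0–6 s: v starts -1 cm/s; Δx = -1·6 + ½·-2·6² = -42 cm; v ends -13 cm/s.
6–9 s: v starts -13 cm/s; Δx = -13·3 + ½·-11·3² = -88.5 cm; v ends -46 cm/s.
x(9) = 6 + Σ Δx = -124.5 cm.

-124.5 cm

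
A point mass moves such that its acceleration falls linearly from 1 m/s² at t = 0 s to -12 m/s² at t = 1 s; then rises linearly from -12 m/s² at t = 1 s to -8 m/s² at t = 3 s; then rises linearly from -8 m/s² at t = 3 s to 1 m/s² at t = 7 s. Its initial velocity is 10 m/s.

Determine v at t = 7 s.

Δv equals the area under the a-t graph; then v = v₀ + Δv.
0–1 s: ½(1 + -12)(1) = -5.5 m/s
1–3 s: ½(-12 + -8)(2) = -20 m/s
3–7 s: ½(-8 + 1)(4) = -14 m/s
Δv = -39.5 m/s, so v(7) = 10 + (-39.5) = -29.5 m/s.

-29.5 m/s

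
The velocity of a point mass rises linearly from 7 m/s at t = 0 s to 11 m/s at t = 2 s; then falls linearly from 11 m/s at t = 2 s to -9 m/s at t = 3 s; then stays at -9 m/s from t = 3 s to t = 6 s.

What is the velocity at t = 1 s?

On 0–2 s the graph is linear from 7 to 11 m/s: v(1) = 7 + (11 − 7)·(1 − 0)/(2 − 0) = 9 m/s.

9 m/s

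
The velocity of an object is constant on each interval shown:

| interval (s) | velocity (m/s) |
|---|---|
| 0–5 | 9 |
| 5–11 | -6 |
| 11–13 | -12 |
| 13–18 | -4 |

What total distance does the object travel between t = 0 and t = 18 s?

125 m

Distance (not displacement) is the total path length: add the absolute areas under v-t.
0–5 s: |9| × 5 = 45 m
5–11 s: |-6| × 6 = 36 m
11–13 s: |-12| × 2 = 24 m
13–18 s: |-4| × 5 = 20 m
Total distance = 125 m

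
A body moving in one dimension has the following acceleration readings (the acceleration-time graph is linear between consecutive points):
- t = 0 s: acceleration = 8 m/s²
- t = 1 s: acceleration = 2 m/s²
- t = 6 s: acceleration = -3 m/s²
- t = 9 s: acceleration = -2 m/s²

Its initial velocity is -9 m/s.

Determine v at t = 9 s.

Δv equals the area under the a-t graph; then v = v₀ + Δv.
0–1 s: ½(8 + 2)(1) = 5 m/s
1–6 s: ½(2 + -3)(5) = -2.5 m/s
6–9 s: ½(-3 + -2)(3) = -7.5 m/s
Δv = -5 m/s, so v(9) = -9 + (-5) = -14 m/s.

-14 m/s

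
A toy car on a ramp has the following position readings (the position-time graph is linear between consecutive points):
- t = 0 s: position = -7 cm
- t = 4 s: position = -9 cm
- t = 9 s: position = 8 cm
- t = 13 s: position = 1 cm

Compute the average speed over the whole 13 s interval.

2 cm/s

Average speed = (total path length)/(elapsed time); on a piecewise-linear x-t graph the path length is Σ|Δx|.
0–4 s: |Δx| = |-9 − -7| = 2 cm
4–9 s: |Δx| = |8 − -9| = 17 cm
9–13 s: |Δx| = |1 − 8| = 7 cm
Total path = 26 cm; average speed = 26/13 = 2 cm/s.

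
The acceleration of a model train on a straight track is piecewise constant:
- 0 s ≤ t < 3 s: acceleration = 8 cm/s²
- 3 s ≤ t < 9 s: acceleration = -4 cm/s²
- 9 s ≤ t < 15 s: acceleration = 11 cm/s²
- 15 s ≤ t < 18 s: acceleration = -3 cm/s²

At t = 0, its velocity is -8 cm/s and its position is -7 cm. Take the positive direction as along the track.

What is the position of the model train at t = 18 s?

On each constant-a segment, Δv = aΔt and Δx = v₀Δt + ½aΔt²; chain segment to segment.
0–3 s: v starts -8 cm/s; Δx = -8·3 + ½·8·3² = 12 cm; v ends 16 cm/s.
3–9 s: v starts 16 cm/s; Δx = 16·6 + ½·-4·6² = 24 cm; v ends -8 cm/s.
9–15 s: v starts -8 cm/s; Δx = -8·6 + ½·11·6² = 150 cm; v ends 58 cm/s.
15–18 s: v starts 58 cm/s; Δx = 58·3 + ½·-3·3² = 160.5 cm; v ends 49 cm/s.
x(18) = -7 + Σ Δx = 339.5 cm.

339.5 cm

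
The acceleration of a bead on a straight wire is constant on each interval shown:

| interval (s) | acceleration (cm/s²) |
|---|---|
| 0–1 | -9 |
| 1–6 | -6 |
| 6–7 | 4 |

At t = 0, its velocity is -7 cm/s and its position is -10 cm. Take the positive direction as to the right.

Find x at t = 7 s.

-220.5 cm

On each constant-a segment, Δv = aΔt and Δx = v₀Δt + ½aΔt²; chain segment to segment.
0–1 s: v starts -7 cm/s; Δx = -7·1 + ½·-9·1² = -11.5 cm; v ends -16 cm/s.
1–6 s: v starts -16 cm/s; Δx = -16·5 + ½·-6·5² = -155 cm; v ends -46 cm/s.
6–7 s: v starts -46 cm/s; Δx = -46·1 + ½·4·1² = -44 cm; v ends -42 cm/s.
x(7) = -10 + Σ Δx = -220.5 cm.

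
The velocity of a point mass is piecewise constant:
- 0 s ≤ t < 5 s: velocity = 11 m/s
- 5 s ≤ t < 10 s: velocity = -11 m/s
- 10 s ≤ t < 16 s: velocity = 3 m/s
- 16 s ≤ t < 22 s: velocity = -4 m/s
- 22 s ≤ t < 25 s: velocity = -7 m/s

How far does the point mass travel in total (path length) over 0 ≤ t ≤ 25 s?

173 m

Total distance travelled is ∫|v| dt — sum the magnitudes of each area piece.
0–5 s: |11| × 5 = 55 m
5–10 s: |-11| × 5 = 55 m
10–16 s: |3| × 6 = 18 m
16–22 s: |-4| × 6 = 24 m
22–25 s: |-7| × 3 = 21 m
Total distance = 173 m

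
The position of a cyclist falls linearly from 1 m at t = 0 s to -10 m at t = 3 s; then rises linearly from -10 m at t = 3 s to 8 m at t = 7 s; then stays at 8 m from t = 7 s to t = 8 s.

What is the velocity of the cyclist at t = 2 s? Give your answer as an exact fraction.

-11/3 m/s

Velocity is the slope of the x-t graph on 0–3 s: (-10 − 1)/(3 − 0) = -11/3 m/s.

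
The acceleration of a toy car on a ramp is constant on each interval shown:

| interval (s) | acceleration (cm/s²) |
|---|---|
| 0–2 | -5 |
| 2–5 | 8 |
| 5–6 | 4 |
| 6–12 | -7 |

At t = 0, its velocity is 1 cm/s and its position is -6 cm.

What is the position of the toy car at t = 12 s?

0 cm

On each constant-a segment, Δv = aΔt and Δx = v₀Δt + ½aΔt²; chain segment to segment.
0–2 s: v starts 1 cm/s; Δx = 1·2 + ½·-5·2² = -8 cm; v ends -9 cm/s.
2–5 s: v starts -9 cm/s; Δx = -9·3 + ½·8·3² = 9 cm; v ends 15 cm/s.
5–6 s: v starts 15 cm/s; Δx = 15·1 + ½·4·1² = 17 cm; v ends 19 cm/s.
6–12 s: v starts 19 cm/s; Δx = 19·6 + ½·-7·6² = -12 cm; v ends -23 cm/s.
x(12) = -6 + Σ Δx = 0 cm.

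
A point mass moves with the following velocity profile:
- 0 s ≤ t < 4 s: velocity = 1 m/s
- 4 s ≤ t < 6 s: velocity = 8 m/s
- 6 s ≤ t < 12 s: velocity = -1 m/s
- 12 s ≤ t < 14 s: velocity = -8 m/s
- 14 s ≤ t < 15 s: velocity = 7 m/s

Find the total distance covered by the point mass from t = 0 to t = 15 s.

49 m

Total distance travelled is ∫|v| dt — sum the magnitudes of each area piece.
0–4 s: |1| × 4 = 4 m
4–6 s: |8| × 2 = 16 m
6–12 s: |-1| × 6 = 6 m
12–14 s: |-8| × 2 = 16 m
14–15 s: |7| × 1 = 7 m
Total distance = 49 m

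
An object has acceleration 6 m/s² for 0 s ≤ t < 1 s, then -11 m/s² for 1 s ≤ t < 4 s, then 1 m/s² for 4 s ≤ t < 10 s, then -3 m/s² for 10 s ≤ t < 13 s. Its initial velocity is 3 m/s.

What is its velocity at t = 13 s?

-27 m/s

Δv equals the area under the a-t graph; then v = v₀ + Δv.
0–1 s: 6 × 1 = 6 m/s
1–4 s: -11 × 3 = -33 m/s
4–10 s: 1 × 6 = 6 m/s
10–13 s: -3 × 3 = -9 m/s
Δv = -30 m/s, so v(13) = 3 + (-30) = -27 m/s.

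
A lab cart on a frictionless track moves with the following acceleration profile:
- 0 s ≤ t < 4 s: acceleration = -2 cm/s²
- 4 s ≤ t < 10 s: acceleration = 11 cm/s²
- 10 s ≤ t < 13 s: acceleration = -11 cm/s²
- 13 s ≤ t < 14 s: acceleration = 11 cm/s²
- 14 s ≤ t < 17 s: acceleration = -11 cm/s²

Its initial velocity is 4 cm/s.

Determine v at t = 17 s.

Δv equals the area under the a-t graph; then v = v₀ + Δv.
0–4 s: -2 × 4 = -8 cm/s
4–10 s: 11 × 6 = 66 cm/s
10–13 s: -11 × 3 = -33 cm/s
13–14 s: 11 × 1 = 11 cm/s
14–17 s: -11 × 3 = -33 cm/s
Δv = 3 cm/s, so v(17) = 4 + (3) = 7 cm/s.

7 cm/s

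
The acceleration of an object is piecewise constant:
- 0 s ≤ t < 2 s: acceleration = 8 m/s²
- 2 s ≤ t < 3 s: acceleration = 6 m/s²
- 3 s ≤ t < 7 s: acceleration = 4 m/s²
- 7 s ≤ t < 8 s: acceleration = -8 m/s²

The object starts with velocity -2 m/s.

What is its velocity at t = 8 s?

28 m/s

Δv equals the area under the a-t graph; then v = v₀ + Δv.
0–2 s: 8 × 2 = 16 m/s
2–3 s: 6 × 1 = 6 m/s
3–7 s: 4 × 4 = 16 m/s
7–8 s: -8 × 1 = -8 m/s
Δv = 30 m/s, so v(8) = -2 + (30) = 28 m/s.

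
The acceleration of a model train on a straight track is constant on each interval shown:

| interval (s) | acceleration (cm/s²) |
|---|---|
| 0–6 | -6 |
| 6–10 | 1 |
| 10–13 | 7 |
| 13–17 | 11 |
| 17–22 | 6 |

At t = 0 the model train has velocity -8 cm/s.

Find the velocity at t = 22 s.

55 cm/s

Δv equals the area under the a-t graph; then v = v₀ + Δv.
0–6 s: -6 × 6 = -36 cm/s
6–10 s: 1 × 4 = 4 cm/s
10–13 s: 7 × 3 = 21 cm/s
13–17 s: 11 × 4 = 44 cm/s
17–22 s: 6 × 5 = 30 cm/s
Δv = 63 cm/s, so v(22) = -8 + (63) = 55 cm/s.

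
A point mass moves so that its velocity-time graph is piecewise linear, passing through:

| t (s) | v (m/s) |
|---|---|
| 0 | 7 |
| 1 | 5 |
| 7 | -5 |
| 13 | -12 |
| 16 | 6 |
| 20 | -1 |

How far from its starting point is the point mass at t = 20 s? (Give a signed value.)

-44 m

Net displacement equals the area under the velocity-time graph (areas below the axis count negative).
0–1 s: ½(7 + 5)(1) = 6 m
1–7 s: ½(5 + -5)(6) = 0 m
7–13 s: ½(-5 + -12)(6) = -51 m
13–16 s: ½(-12 + 6)(3) = -9 m
16–20 s: ½(6 + -1)(4) = 10 m
Net displacement = -44 m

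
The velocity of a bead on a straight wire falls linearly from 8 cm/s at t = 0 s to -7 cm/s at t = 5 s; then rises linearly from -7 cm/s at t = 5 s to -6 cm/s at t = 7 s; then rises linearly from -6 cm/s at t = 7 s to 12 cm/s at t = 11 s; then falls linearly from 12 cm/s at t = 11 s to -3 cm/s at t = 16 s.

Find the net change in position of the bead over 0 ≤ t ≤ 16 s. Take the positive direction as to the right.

Displacement is the signed area under the v-t curve.
0–5 s: ½(8 + -7)(5) = 2.5 cm
5–7 s: ½(-7 + -6)(2) = -13 cm
7–11 s: ½(-6 + 12)(4) = 12 cm
11–16 s: ½(12 + -3)(5) = 22.5 cm
Net displacement = 24 cm

24 cm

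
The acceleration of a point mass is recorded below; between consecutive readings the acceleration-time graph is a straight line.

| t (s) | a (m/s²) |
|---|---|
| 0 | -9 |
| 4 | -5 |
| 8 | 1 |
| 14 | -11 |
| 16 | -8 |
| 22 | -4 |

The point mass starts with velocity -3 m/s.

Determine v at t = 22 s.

-124 m/s

Δv equals the area under the a-t graph; then v = v₀ + Δv.
0–4 s: ½(-9 + -5)(4) = -28 m/s
4–8 s: ½(-5 + 1)(4) = -8 m/s
8–14 s: ½(1 + -11)(6) = -30 m/s
14–16 s: ½(-11 + -8)(2) = -19 m/s
16–22 s: ½(-8 + -4)(6) = -36 m/s
Δv = -121 m/s, so v(22) = -3 + (-121) = -124 m/s.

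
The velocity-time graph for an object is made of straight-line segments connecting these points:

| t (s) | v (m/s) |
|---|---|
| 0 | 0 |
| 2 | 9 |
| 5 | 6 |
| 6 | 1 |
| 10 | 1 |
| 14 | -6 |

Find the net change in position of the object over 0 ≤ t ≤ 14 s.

29 m

Net displacement equals the area under the velocity-time graph (areas below the axis count negative).
0–2 s: ½(0 + 9)(2) = 9 m
2–5 s: ½(9 + 6)(3) = 22.5 m
5–6 s: ½(6 + 1)(1) = 3.5 m
6–10 s: 1 × 4 = 4 m
10–14 s: ½(1 + -6)(4) = -10 m
Net displacement = 29 m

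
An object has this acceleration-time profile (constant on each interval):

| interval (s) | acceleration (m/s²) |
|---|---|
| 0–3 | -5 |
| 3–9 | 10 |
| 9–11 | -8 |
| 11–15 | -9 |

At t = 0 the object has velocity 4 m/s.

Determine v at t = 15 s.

Δv equals the area under the a-t graph; then v = v₀ + Δv.
0–3 s: -5 × 3 = -15 m/s
3–9 s: 10 × 6 = 60 m/s
9–11 s: -8 × 2 = -16 m/s
11–15 s: -9 × 4 = -36 m/s
Δv = -7 m/s, so v(15) = 4 + (-7) = -3 m/s.

-3 m/s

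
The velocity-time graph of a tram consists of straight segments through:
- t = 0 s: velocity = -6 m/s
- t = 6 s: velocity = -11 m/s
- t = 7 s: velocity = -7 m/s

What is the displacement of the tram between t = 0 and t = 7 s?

-60 m

Displacement is the signed area under the v-t curve.
0–6 s: ½(-6 + -11)(6) = -51 m
6–7 s: ½(-11 + -7)(1) = -9 m
Net displacement = -60 m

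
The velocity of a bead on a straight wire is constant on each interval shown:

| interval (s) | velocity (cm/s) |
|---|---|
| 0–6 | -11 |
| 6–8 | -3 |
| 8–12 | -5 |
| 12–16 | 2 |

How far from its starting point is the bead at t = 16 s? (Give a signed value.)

Displacement is the signed area under the v-t curve.
0–6 s: -11 × 6 = -66 cm
6–8 s: -3 × 2 = -6 cm
8–12 s: -5 × 4 = -20 cm
12–16 s: 2 × 4 = 8 cm
Net displacement = -84 cm

-84 cm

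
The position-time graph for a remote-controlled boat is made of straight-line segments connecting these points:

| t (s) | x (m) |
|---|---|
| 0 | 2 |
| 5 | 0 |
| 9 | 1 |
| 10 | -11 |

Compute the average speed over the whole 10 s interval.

Average speed = (total path length)/(elapsed time); on a piecewise-linear x-t graph the path length is Σ|Δx|.
0–5 s: |Δx| = |0 − 2| = 2 m
5–9 s: |Δx| = |1 − 0| = 1 m
9–10 s: |Δx| = |-11 − 1| = 12 m
Total path = 15 m; average speed = 15/10 = 1.5 m/s.

1.5 m/s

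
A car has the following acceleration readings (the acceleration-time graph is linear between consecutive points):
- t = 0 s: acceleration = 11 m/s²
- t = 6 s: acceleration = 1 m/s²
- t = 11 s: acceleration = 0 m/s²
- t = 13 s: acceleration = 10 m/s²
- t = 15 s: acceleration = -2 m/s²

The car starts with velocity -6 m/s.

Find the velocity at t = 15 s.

50.5 m/s

Δv equals the area under the a-t graph; then v = v₀ + Δv.
0–6 s: ½(11 + 1)(6) = 36 m/s
6–11 s: ½(1 + 0)(5) = 2.5 m/s
11–13 s: ½(0 + 10)(2) = 10 m/s
13–15 s: ½(10 + -2)(2) = 8 m/s
Δv = 56.5 m/s, so v(15) = -6 + (56.5) = 50.5 m/s.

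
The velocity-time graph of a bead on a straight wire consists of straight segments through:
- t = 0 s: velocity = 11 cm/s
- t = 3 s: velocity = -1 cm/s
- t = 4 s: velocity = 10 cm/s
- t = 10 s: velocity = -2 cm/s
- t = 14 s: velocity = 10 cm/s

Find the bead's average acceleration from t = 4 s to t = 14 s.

0 cm/s²

Average acceleration = Δv/Δt = (10 − 10)/(14 − 4) = 0 cm/s².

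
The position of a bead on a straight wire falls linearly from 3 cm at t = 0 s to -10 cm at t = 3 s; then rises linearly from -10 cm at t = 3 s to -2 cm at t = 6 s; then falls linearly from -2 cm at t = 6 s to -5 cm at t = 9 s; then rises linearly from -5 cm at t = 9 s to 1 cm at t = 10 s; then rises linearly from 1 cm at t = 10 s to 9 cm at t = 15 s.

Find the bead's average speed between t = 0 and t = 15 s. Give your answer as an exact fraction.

Average speed = (total path length)/(elapsed time); on a piecewise-linear x-t graph the path length is Σ|Δx|.
0–3 s: |Δx| = |-10 − 3| = 13 cm
3–6 s: |Δx| = |-2 − -10| = 8 cm
6–9 s: |Δx| = |-5 − -2| = 3 cm
9–10 s: |Δx| = |1 − -5| = 6 cm
10–15 s: |Δx| = |9 − 1| = 8 cm
Total path = 38 cm; average speed = 38/15 = 38/15 cm/s.

38/15 cm/s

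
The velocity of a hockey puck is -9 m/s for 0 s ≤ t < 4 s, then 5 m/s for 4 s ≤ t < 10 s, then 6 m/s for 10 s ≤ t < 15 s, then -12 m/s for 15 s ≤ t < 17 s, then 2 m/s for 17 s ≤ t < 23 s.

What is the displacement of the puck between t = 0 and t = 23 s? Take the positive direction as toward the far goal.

Displacement is the signed area under the v-t curve.
0–4 s: -9 × 4 = -36 m
4–10 s: 5 × 6 = 30 m
10–15 s: 6 × 5 = 30 m
15–17 s: -12 × 2 = -24 m
17–23 s: 2 × 6 = 12 m
Net displacement = 12 m

12 m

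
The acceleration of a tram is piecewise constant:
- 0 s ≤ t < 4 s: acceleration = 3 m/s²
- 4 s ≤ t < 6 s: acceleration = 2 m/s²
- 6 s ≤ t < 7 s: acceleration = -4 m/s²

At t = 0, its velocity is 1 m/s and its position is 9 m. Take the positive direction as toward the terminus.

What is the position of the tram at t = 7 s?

On each constant-a segment, Δv = aΔt and Δx = v₀Δt + ½aΔt²; chain segment to segment.
0–4 s: v starts 1 m/s; Δx = 1·4 + ½·3·4² = 28 m; v ends 13 m/s.
4–6 s: v starts 13 m/s; Δx = 13·2 + ½·2·2² = 30 m; v ends 17 m/s.
6–7 s: v starts 17 m/s; Δx = 17·1 + ½·-4·1² = 15 m; v ends 13 m/s.
x(7) = 9 + Σ Δx = 82 m.

82 m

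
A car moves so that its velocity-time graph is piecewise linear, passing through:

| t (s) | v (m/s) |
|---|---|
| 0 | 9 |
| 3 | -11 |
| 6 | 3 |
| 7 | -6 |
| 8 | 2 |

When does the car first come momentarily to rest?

t = 1.35 s

v changes sign on 0–3 s (from 9 to -11); the graph is linear there, so v = 0 at t = 0 + (-9)·(3 − 0)/(-11 − 9) = 1.35 s.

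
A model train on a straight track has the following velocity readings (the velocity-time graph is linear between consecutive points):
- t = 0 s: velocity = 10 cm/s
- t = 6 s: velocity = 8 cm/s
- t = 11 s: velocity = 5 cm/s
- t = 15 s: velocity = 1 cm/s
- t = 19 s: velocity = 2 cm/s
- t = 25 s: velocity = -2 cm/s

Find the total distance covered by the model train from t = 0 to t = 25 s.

Total distance travelled is ∫|v| dt — sum the magnitudes of each area piece.
0–6 s: |½(10 + 8)(6)| = 54 cm
6–11 s: |½(8 + 5)(5)| = 32.5 cm
11–15 s: |½(5 + 1)(4)| = 12 cm
15–19 s: |½(1 + 2)(4)| = 6 cm
19–25 s: v = 0 at t = 22 s; triangle areas 3 + 3 = 6 cm
Total distance = 110.5 cm

110.5 cm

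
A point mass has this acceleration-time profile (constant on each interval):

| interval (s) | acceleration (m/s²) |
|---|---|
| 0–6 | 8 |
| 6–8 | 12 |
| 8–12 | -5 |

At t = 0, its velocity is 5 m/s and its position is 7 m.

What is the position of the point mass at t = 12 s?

579 m

On each constant-a segment, Δv = aΔt and Δx = v₀Δt + ½aΔt²; chain segment to segment.
0–6 s: v starts 5 m/s; Δx = 5·6 + ½·8·6² = 174 m; v ends 53 m/s.
6–8 s: v starts 53 m/s; Δx = 53·2 + ½·12·2² = 130 m; v ends 77 m/s.
8–12 s: v starts 77 m/s; Δx = 77·4 + ½·-5·4² = 268 m; v ends 57 m/s.
x(12) = 7 + Σ Δx = 579 m.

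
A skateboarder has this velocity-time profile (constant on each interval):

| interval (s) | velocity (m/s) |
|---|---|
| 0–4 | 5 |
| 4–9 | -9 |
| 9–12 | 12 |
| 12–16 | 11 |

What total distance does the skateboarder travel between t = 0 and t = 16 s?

145 m

Total distance travelled is ∫|v| dt — sum the magnitudes of each area piece.
0–4 s: |5| × 4 = 20 m
4–9 s: |-9| × 5 = 45 m
9–12 s: |12| × 3 = 36 m
12–16 s: |11| × 4 = 44 m
Total distance = 145 m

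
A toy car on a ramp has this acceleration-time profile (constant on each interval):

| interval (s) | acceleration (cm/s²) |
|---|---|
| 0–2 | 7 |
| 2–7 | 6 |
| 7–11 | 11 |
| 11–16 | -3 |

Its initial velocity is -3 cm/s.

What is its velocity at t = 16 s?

Δv equals the area under the a-t graph; then v = v₀ + Δv.
0–2 s: 7 × 2 = 14 cm/s
2–7 s: 6 × 5 = 30 cm/s
7–11 s: 11 × 4 = 44 cm/s
11–16 s: -3 × 5 = -15 cm/s
Δv = 73 cm/s, so v(16) = -3 + (73) = 70 cm/s.

70 cm/s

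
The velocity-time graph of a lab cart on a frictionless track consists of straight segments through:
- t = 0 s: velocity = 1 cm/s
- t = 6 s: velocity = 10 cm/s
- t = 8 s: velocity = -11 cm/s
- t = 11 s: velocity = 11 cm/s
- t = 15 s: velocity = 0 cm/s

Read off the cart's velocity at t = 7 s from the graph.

On 6–8 s the graph is linear from 10 to -11 cm/s: v(7) = 10 + (-11 − 10)·(7 − 6)/(8 − 6) = -0.5 cm/s.

-0.5 cm/s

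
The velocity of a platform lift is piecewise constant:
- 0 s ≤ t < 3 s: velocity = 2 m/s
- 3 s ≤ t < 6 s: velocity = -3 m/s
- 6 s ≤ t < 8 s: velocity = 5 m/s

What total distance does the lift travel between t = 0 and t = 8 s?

Total distance travelled is ∫|v| dt — sum the magnitudes of each area piece.
0–3 s: |2| × 3 = 6 m
3–6 s: |-3| × 3 = 9 m
6–8 s: |5| × 2 = 10 m
Total distance = 25 m

25 m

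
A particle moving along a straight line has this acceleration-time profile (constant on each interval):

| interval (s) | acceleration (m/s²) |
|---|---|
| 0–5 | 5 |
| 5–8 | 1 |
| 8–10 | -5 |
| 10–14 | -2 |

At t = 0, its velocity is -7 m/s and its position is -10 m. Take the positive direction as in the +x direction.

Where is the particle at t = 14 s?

On each constant-a segment, Δv = aΔt and Δx = v₀Δt + ½aΔt²; chain segment to segment.
0–5 s: v starts -7 m/s; Δx = -7·5 + ½·5·5² = 27.5 m; v ends 18 m/s.
5–8 s: v starts 18 m/s; Δx = 18·3 + ½·1·3² = 58.5 m; v ends 21 m/s.
8–10 s: v starts 21 m/s; Δx = 21·2 + ½·-5·2² = 32 m; v ends 11 m/s.
10–14 s: v starts 11 m/s; Δx = 11·4 + ½·-2·4² = 28 m; v ends 3 m/s.
x(14) = -10 + Σ Δx = 136 m.

136 m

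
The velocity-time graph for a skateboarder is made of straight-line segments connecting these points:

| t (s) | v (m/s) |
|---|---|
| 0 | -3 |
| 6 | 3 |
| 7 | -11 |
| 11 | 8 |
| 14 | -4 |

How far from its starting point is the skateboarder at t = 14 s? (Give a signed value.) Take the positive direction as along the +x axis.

Net displacement equals the area under the velocity-time graph (areas below the axis count negative).
0–6 s: ½(-3 + 3)(6) = 0 m
6–7 s: ½(3 + -11)(1) = -4 m
7–11 s: ½(-11 + 8)(4) = -6 m
11–14 s: ½(8 + -4)(3) = 6 m
Net displacement = -4 m

-4 m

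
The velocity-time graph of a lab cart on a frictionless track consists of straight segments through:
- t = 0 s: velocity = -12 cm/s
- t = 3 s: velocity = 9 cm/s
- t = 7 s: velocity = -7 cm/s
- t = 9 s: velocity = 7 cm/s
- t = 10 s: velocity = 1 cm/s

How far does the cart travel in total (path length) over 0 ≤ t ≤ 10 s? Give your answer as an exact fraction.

1213/28 cm

Distance (not displacement) is the total path length: add the absolute areas under v-t.
0–3 s: v = 0 at t = 12/7 s; triangle areas 72/7 + 81/14 = 225/14 cm
3–7 s: v = 0 at t = 5.25 s; triangle areas 10.125 + 6.125 = 16.25 cm
7–9 s: v = 0 at t = 8 s; triangle areas 3.5 + 3.5 = 7 cm
9–10 s: |½(7 + 1)(1)| = 4 cm
Total distance = 1213/28 cm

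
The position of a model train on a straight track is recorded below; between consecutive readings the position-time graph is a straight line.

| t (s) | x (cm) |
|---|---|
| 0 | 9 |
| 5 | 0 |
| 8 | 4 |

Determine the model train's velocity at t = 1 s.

Velocity is the slope of the x-t graph on 0–5 s: (0 − 9)/(5 − 0) = -1.8 cm/s.

-1.8 cm/s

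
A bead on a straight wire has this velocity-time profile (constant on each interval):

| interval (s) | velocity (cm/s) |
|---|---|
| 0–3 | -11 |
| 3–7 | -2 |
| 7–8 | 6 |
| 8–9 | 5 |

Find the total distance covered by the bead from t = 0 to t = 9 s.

52 cm

Total distance travelled is ∫|v| dt — sum the magnitudes of each area piece.
0–3 s: |-11| × 3 = 33 cm
3–7 s: |-2| × 4 = 8 cm
7–8 s: |6| × 1 = 6 cm
8–9 s: |5| × 1 = 5 cm
Total distance = 52 cm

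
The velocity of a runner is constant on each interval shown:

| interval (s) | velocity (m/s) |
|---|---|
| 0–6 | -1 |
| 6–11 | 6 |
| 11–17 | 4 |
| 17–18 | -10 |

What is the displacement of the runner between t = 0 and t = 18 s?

38 m

Net displacement equals the area under the velocity-time graph (areas below the axis count negative).
0–6 s: -1 × 6 = -6 m
6–11 s: 6 × 5 = 30 m
11–17 s: 4 × 6 = 24 m
17–18 s: -10 × 1 = -10 m
Net displacement = 38 m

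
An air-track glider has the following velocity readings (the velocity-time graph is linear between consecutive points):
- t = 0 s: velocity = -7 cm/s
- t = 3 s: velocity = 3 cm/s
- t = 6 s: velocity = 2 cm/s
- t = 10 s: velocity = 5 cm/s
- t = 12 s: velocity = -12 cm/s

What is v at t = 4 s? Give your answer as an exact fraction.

8/3 cm/s

On 3–6 s the graph is linear from 3 to 2 cm/s: v(4) = 3 + (2 − 3)·(4 − 3)/(6 − 3) = 8/3 cm/s.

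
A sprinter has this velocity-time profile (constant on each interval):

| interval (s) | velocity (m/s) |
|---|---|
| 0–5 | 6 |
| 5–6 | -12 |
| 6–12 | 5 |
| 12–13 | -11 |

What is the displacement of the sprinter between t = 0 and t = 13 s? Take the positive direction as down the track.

Net displacement equals the area under the velocity-time graph (areas below the axis count negative).
0–5 s: 6 × 5 = 30 m
5–6 s: -12 × 1 = -12 m
6–12 s: 5 × 6 = 30 m
12–13 s: -11 × 1 = -11 m
Net displacement = 37 m

37 m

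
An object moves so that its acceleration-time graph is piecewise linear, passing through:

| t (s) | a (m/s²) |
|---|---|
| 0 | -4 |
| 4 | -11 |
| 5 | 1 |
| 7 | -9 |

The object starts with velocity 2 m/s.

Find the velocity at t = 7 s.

-41 m/s

Δv equals the area under the a-t graph; then v = v₀ + Δv.
0–4 s: ½(-4 + -11)(4) = -30 m/s
4–5 s: ½(-11 + 1)(1) = -5 m/s
5–7 s: ½(1 + -9)(2) = -8 m/s
Δv = -43 m/s, so v(7) = 2 + (-43) = -41 m/s.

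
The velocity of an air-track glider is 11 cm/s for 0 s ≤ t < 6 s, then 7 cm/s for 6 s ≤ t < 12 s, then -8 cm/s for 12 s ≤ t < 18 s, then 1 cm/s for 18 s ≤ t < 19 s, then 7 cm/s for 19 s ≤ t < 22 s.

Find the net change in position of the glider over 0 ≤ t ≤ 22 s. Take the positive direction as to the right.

82 cm

Displacement is the signed area under the v-t curve.
0–6 s: 11 × 6 = 66 cm
6–12 s: 7 × 6 = 42 cm
12–18 s: -8 × 6 = -48 cm
18–19 s: 1 × 1 = 1 cm
19–22 s: 7 × 3 = 21 cm
Net displacement = 82 cm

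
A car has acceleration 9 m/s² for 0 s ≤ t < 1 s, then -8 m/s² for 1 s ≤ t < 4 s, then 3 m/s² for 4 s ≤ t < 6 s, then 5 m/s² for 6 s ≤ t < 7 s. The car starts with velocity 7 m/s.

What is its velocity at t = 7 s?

Δv equals the area under the a-t graph; then v = v₀ + Δv.
0–1 s: 9 × 1 = 9 m/s
1–4 s: -8 × 3 = -24 m/s
4–6 s: 3 × 2 = 6 m/s
6–7 s: 5 × 1 = 5 m/s
Δv = -4 m/s, so v(7) = 7 + (-4) = 3 m/s.

3 m/s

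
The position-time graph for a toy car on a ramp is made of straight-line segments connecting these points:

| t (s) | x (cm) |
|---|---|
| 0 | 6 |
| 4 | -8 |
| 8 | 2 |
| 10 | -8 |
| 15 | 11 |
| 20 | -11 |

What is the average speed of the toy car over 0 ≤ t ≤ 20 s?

3.75 cm/s

Average speed = (total path length)/(elapsed time); on a piecewise-linear x-t graph the path length is Σ|Δx|.
0–4 s: |Δx| = |-8 − 6| = 14 cm
4–8 s: |Δx| = |2 − -8| = 10 cm
8–10 s: |Δx| = |-8 − 2| = 10 cm
10–15 s: |Δx| = |11 − -8| = 19 cm
15–20 s: |Δx| = |-11 − 11| = 22 cm
Total path = 75 cm; average speed = 75/20 = 3.75 cm/s.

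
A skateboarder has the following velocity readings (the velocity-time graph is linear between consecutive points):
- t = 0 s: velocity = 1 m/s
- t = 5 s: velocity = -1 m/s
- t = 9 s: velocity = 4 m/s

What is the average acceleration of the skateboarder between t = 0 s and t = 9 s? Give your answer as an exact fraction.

Average acceleration = Δv/Δt = (4 − 1)/(9 − 0) = 1/3 m/s².

1/3 m/s²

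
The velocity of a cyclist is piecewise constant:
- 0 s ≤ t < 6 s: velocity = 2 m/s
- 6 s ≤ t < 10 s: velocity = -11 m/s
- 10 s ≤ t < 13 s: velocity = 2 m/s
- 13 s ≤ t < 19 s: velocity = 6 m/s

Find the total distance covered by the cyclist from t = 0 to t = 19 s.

98 m

Total distance travelled is ∫|v| dt — sum the magnitudes of each area piece.
0–6 s: |2| × 6 = 12 m
6–10 s: |-11| × 4 = 44 m
10–13 s: |2| × 3 = 6 m
13–19 s: |6| × 6 = 36 m
Total distance = 98 m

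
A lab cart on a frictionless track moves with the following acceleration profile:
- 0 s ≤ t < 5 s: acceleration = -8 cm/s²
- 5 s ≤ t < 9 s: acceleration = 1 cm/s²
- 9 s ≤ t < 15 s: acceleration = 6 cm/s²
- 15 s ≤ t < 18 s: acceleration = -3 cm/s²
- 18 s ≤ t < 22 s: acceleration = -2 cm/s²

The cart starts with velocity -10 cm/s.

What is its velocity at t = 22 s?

-27 cm/s

Δv equals the area under the a-t graph; then v = v₀ + Δv.
0–5 s: -8 × 5 = -40 cm/s
5–9 s: 1 × 4 = 4 cm/s
9–15 s: 6 × 6 = 36 cm/s
15–18 s: -3 × 3 = -9 cm/s
18–22 s: -2 × 4 = -8 cm/s
Δv = -17 cm/s, so v(22) = -10 + (-17) = -27 cm/s.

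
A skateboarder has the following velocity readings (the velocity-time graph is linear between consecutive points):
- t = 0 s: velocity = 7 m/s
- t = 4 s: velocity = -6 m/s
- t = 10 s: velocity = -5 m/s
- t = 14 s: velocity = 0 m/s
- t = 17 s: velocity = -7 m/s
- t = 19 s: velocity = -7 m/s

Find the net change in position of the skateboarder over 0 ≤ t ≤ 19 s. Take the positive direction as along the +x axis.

-65.5 m

Net displacement equals the area under the velocity-time graph (areas below the axis count negative).
0–4 s: ½(7 + -6)(4) = 2 m
4–10 s: ½(-6 + -5)(6) = -33 m
10–14 s: ½(-5 + 0)(4) = -10 m
14–17 s: ½(0 + -7)(3) = -10.5 m
17–19 s: -7 × 2 = -14 m
Net displacement = -65.5 m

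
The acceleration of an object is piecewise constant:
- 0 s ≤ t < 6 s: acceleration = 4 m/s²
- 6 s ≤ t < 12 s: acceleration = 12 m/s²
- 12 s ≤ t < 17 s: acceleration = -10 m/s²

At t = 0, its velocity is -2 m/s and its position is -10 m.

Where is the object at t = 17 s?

743 m

On each constant-a segment, Δv = aΔt and Δx = v₀Δt + ½aΔt²; chain segment to segment.
0–6 s: v starts -2 m/s; Δx = -2·6 + ½·4·6² = 60 m; v ends 22 m/s.
6–12 s: v starts 22 m/s; Δx = 22·6 + ½·12·6² = 348 m; v ends 94 m/s.
12–17 s: v starts 94 m/s; Δx = 94·5 + ½·-10·5² = 345 m; v ends 44 m/s.
x(17) = -10 + Σ Δx = 743 m.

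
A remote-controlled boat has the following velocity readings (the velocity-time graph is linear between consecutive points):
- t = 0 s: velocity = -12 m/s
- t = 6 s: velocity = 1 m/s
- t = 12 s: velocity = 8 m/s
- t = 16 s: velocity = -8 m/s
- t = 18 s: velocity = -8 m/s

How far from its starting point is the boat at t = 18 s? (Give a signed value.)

Displacement is the signed area under the v-t curve.
0–6 s: ½(-12 + 1)(6) = -33 m
6–12 s: ½(1 + 8)(6) = 27 m
12–16 s: ½(8 + -8)(4) = 0 m
16–18 s: -8 × 2 = -16 m
Net displacement = -22 m

-22 m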